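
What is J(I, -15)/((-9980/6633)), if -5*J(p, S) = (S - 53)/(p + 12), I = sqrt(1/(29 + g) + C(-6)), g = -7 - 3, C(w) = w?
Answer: -2337228/3231025 + 10251*I*sqrt(2147)/3231025 ≈ -0.72337 + 0.14701*I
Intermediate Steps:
g = -10
I = I*sqrt(2147)/19 (I = sqrt(1/(29 - 10) - 6) = sqrt(1/19 - 6) = sqrt(-113/19) = I*sqrt(2147)/19 ≈ 2.4387*I)
J(p, S) = -(-53 + S)/(5*(12 + p)) (J(p, S) = -(S - 53)/(5*(p + 12)) = -(-53 + S)/(5*(12 + p)))
J(I, -15)/((-9980/6633)) = ((53 - 1*(-15))/(5*(12 + I*sqrt(2147)/19)))/((-9980/6633)) = ((53 + 15)/(5*(12 + I*sqrt(2147)/19)))/((-9980*1/6633)) = ((1/5)*68/(12 + I*sqrt(2147)/19))/(-9980/6633) = (68/(5*(12 + I*sqrt(2147)/19)))*(-6633/9980) = -112761/(12475*(12 + I*sqrt(2147)/19))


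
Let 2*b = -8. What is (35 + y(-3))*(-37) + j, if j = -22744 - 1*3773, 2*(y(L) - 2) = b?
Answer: -27812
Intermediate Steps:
b = -4 (b = (½)*(-8) = -4)
y(L) = 0 (y(L) = 2 + (½)*(-4) = 2 - 2 = 0)
j = -26517 (j = -22744 - 3773 = -26517)
(35 + y(-3))*(-37) + j = (35 + 0)*(-37) - 26517 = 35*(-37) - 26517 = -1295 - 26517 = -27812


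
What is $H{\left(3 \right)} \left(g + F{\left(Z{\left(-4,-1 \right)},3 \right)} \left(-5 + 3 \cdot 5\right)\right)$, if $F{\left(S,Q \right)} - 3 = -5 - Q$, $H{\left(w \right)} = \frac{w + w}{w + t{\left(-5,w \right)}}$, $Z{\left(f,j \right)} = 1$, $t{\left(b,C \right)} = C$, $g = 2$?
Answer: $-48$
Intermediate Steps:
$H{\left(w \right)} = 1$ ($H{\left(w \right)} = \frac{w + w}{w + w} = \frac{2 w}{2 w} = 2 w \frac{1}{2 w} = 1$)
$F{\left(S,Q \right)} = -2 - Q$ ($F{\left(S,Q \right)} = 3 - \left(5 + Q\right) = -2 - Q$)
$H{\left(3 \right)} \left(g + F{\left(Z{\left(-4,-1 \right)},3 \right)} \left(-5 + 3 \cdot 5\right)\right) = 1 \left(2 + \left(-2 - 3\right) \left(-5 + 3 \cdot 5\right)\right) = 1 \left(2 + \left(-2 - 3\right) \left(-5 + 15\right)\right) = 1 \left(2 - 50\right) = 1 \left(-48\right) = -48$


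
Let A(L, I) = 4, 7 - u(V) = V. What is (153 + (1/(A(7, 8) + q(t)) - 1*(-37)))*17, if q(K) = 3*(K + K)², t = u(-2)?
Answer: 3152497/976 ≈ 3230.0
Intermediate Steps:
u(V) = 7 - V
t = 9 (t = 7 - 1*(-2) = 7 + 2 = 9)
q(K) = 12*K² (q(K) = 3*(2*K)² = 3*(4*K²) = 12*K²)
(153 + (1/(A(7, 8) + q(t)) - 1*(-37)))*17 = (153 + (1/(4 + 12*9²) - 1*(-37)))*17 = (153 + (1/(4 + 12*81) + 37))*17 = (153 + (1/(4 + 972) + 37))*17 = (153 + (1/976 + 37))*17 = (153 + 36113/976)*17 = (185441/976)*17 = 3152497/976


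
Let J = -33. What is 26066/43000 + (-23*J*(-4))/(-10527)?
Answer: 6135527/6858500 ≈ 0.89459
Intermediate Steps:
26066/43000 + (-23*J*(-4))/(-10527) = 26066/43000 + (-23*(-33)*(-4))/(-10527) = 26066*(1/43000) + (759*(-4))*(-1/10527) = 13033/21500 - 3036*(-1/10527) = 13033/21500 + 92/319 = 6135527/6858500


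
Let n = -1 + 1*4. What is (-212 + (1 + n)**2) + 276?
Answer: 80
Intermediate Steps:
n = 3 (n = -1 + 4 = 3)
(-212 + (1 + n)**2) + 276 = (-212 + (1 + 3)**2) + 276 = (-212 + 4**2) + 276 = (-212 + 16) + 276 = -196 + 276 = 80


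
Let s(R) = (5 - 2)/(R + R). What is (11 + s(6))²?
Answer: 2025/16 ≈ 126.56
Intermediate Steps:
s(R) = 3/(2*R) (s(R) = 3/((2*R)) = 3*(1/(2*R)) = 3/(2*R))
(11 + s(6))² = (11 + (3/2)/6)² = (11 + (3/2)*(⅙))² = (11 + ¼)² = (45/4)² = 2025/16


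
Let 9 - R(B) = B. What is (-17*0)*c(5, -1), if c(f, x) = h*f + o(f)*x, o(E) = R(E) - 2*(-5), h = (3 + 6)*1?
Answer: 0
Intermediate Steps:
R(B) = 9 - B
h = 9 (h = 9*1 = 9)
o(E) = 19 - E (o(E) = (9 - E) - 2*(-5) = (9 - E) + 10 = 19 - E)
c(f, x) = 9*f + x*(19 - f) (c(f, x) = 9*f + (19 - f)*x = 9*f + x*(19 - f))
(-17*0)*c(5, -1) = (-17*0)*(9*5 - 1*(-1)*(-19 + 5)) = 0*(45 - 1*(-1)*(-14)) = 0*(45 - 14) = 0*31 = 0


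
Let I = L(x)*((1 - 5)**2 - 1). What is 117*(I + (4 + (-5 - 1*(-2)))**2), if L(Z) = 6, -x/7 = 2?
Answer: 10647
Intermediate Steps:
x = -14 (x = -7*2 = -14)
I = 90 (I = 6*((1 - 5)**2 - 1) = 6*((-4)**2 - 1) = 6*(16 - 1) = 6*15 = 90)
117*(I + (4 + (-5 - 1*(-2)))**2) = 117*(90 + (4 + (-5 - 1*(-2)))**2) = 117*(90 + (4 + (-5 + 2))**2) = 117*(90 + (4 - 3)**2) = 117*(90 + 1**2) = 117*(90 + 1) = 117*91 = 10647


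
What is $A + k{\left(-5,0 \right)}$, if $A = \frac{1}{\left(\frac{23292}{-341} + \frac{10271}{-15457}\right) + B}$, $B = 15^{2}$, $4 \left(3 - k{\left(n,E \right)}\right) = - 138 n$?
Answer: $- \frac{69696736664}{411205735} \approx -169.49$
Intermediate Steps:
$k{\left(n,E \right)} = 3 + \frac{69 n}{2}$ ($k{\left(n,E \right)} = 3 - \frac{\left(-138\right) n}{4} = 3 + \frac{69 n}{2}$)
$B = 225$
$A = \frac{5270837}{822411470}$ ($A = \frac{1}{\left(\frac{23292}{-341} + \frac{10271}{-15457}\right) + 225} = \frac{1}{\left(23292 \left(- \frac{1}{341}\right) + 10271 \left(- \frac{1}{15457}\right)\right) + 225} = \frac{1}{\left(- \frac{23292}{341} - \frac{10271}{15457}\right) + 225} = \frac{1}{- \frac{363526855}{5270837} + 225} = \frac{1}{\frac{822411470}{5270837}} = \frac{5270837}{822411470} \approx 0.006409$)
$A + k{\left(-5,0 \right)} = \frac{5270837}{822411470} + \left(3 + \frac{69}{2} \left(-5\right)\right) = \frac{5270837}{822411470} + \left(3 - \frac{345}{2}\right) = \frac{5270837}{822411470} - \frac{339}{2} = - \frac{69696736664}{411205735}$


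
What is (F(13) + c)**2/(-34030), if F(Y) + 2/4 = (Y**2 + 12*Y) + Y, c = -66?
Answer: -294849/136120 ≈ -2.1661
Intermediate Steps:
F(Y) = -1/2 + Y**2 + 13*Y (F(Y) = -1/2 + ((Y**2 + 12*Y) + Y) = -1/2 + (Y**2 + 13*Y) = -1/2 + Y**2 + 13*Y)
(F(13) + c)**2/(-34030) = ((-1/2 + 13**2 + 13*13) - 66)**2/(-34030) = ((-1/2 + 169 + 169) - 66)**2*(-1/34030) = (675/2 - 66)**2*(-1/34030) = (543/2)**2*(-1/34030) = (294849/4)*(-1/34030) = -294849/136120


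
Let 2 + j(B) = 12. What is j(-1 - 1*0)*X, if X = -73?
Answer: -730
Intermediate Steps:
j(B) = 10 (j(B) = -2 + 12 = 10)
j(-1 - 1*0)*X = 10*(-73) = -730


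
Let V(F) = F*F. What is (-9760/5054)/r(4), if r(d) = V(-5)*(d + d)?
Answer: -122/12635 ≈ -0.0096557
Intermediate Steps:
V(F) = F²
r(d) = 50*d (r(d) = (-5)²*(d + d) = 25*(2*d) = 50*d)
(-9760/5054)/r(4) = (-9760/5054)/((50*4)) = -9760*1/5054/200 = -4880/2527*1/200 = -122/12635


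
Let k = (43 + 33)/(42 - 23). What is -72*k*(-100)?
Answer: 28800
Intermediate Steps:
k = 4 (k = 76/19 = 76*(1/19) = 4)
-72*k*(-100) = -72*4*(-100) = -288*(-100) = 28800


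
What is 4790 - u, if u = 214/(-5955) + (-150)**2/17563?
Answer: 500844686332/104587665 ≈ 4788.8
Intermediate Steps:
u = 130229018/104587665 (u = 214*(-1/5955) + 22500*(1/17563) = -214/5955 + 22500/17563 = 130229018/104587665 ≈ 1.2452)
4790 - u = 4790 - 1*130229018/104587665 = 4790 - 130229018/104587665 = 500844686332/104587665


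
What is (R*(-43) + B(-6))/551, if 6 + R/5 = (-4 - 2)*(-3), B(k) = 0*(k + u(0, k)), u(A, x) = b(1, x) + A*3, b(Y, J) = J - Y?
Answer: -2580/551 ≈ -4.6824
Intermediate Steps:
u(A, x) = -1 + x + 3*A (u(A, x) = (x - 1*1) + A*3 = (x - 1) + 3*A = (-1 + x) + 3*A = -1 + x + 3*A)
B(k) = 0 (B(k) = 0*(k + (-1 + k + 3*0)) = 0*(k + (-1 + k + 0)) = 0*(k + (-1 + k)) = 0*(-1 + 2*k) = 0)
R = 60 (R = -30 + 5*((-4 - 2)*(-3)) = -30 + 5*(-6*(-3)) = -30 + 5*18 = -30 + 90 = 60)
(R*(-43) + B(-6))/551 = (60*(-43) + 0)/551 = (-2580 + 0)*(1/551) = -2580*1/551 = -2580/551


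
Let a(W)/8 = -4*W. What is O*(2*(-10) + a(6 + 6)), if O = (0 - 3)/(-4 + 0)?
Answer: -303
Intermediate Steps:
O = ¾ (O = -3/(-4) = -3*(-¼) = ¾ ≈ 0.75000)
a(W) = -32*W (a(W) = 8*(-4*W) = -32*W)
O*(2*(-10) + a(6 + 6)) = 3*(2*(-10) - 32*(6 + 6))/4 = 3*(-20 - 32*12)/4 = 3*(-20 - 384)/4 = (¾)*(-404) = -303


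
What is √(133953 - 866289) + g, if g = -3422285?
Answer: -3422285 + 4*I*√45771 ≈ -3.4223e+6 + 855.77*I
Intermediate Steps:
√(133953 - 866289) + g = √(133953 - 866289) - 3422285 = √(-732336) - 3422285 = 4*I*√45771 - 3422285 = -3422285 + 4*I*√45771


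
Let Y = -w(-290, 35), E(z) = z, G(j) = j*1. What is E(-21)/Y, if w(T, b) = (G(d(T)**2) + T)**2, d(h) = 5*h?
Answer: 21/4419286884100 ≈ 4.7519e-12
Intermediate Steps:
G(j) = j
w(T, b) = (T + 25*T**2)**2 (w(T, b) = ((5*T)**2 + T)**2 = (25*T**2 + T)**2 = (T + 25*T**2)**2)
Y = -4419286884100 (Y = -(-290)**2*(1 + 25*(-290))**2 = -84100*(1 - 7250)**2 = -84100*(-7249)**2 = -84100*52548001 = -1*4419286884100 = -4419286884100)
E(-21)/Y = -21/(-4419286884100) = -21*(-1/4419286884100) = 21/4419286884100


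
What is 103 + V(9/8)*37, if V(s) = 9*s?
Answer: 3821/8 ≈ 477.63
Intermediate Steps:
103 + V(9/8)*37 = 103 + (9*(9/8))*37 = 103 + (81/8)*37 = 103 + 2997/8 = 3821/8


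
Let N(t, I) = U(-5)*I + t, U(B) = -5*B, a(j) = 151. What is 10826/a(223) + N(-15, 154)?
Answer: 589911/151 ≈ 3906.7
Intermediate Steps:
N(t, I) = t + 25*I (N(t, I) = (-5*(-5))*I + t = 25*I + t = t + 25*I)
10826/a(223) + N(-15, 154) = 10826/151 + (-15 + 25*154) = 10826*(1/151) + (-15 + 3850) = 10826/151 + 3835 = 589911/151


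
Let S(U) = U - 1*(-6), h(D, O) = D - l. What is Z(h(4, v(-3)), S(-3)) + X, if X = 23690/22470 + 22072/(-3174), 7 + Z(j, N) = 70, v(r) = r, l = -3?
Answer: 67873006/1188663 ≈ 57.100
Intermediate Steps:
h(D, O) = 3 + D (h(D, O) = D - 1*(-3) = D + 3 = 3 + D)
S(U) = 6 + U (S(U) = U + 6 = 6 + U)
Z(j, N) = 63 (Z(j, N) = -7 + 70 = 63)
X = -7012763/1188663 (X = 23690*(1/22470) + 22072*(-1/3174) = 2369/2247 - 11036/1587 = -7012763/1188663 ≈ -5.8997)
Z(h(4, v(-3)), S(-3)) + X = 63 - 7012763/1188663 = 67873006/1188663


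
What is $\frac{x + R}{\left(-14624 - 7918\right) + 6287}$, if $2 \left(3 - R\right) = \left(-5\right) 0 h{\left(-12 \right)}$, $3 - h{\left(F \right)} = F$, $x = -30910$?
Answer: $\frac{30907}{16255} \approx 1.9014$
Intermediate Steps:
$h{\left(F \right)} = 3 - F$
$R = 3$ ($R = 3 - \frac{\left(-5\right) 0 \left(3 - -12\right)}{2} = 3 - \frac{0 \left(3 + 12\right)}{2} = 3 - \frac{0 \cdot 15}{2} = 3 - 0 = 3 + 0 = 3$)
$\frac{x + R}{\left(-14624 - 7918\right) + 6287} = \frac{-30910 + 3}{\left(-14624 - 7918\right) + 6287} = - \frac{30907}{-22542 + 6287} = - \frac{30907}{-16255} = \left(-30907\right) \left(- \frac{1}{16255}\right) = \frac{30907}{16255}$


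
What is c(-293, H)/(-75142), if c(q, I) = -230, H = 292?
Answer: 115/37571 ≈ 0.0030609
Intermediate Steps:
c(-293, H)/(-75142) = -230/(-75142) = -230*(-1/75142) = 115/37571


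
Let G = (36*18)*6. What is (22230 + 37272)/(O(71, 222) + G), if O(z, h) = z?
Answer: 59502/3959 ≈ 15.030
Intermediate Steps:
G = 3888 (G = 648*6 = 3888)
(22230 + 37272)/(O(71, 222) + G) = (22230 + 37272)/(71 + 3888) = 59502/3959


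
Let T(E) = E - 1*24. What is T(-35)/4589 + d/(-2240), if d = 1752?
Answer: -1021511/1284920 ≈ -0.79500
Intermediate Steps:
T(E) = -24 + E (T(E) = E - 24 = -24 + E)
T(-35)/4589 + d/(-2240) = (-24 - 35)/4589 + 1752/(-2240) = -59*1/4589 + 1752*(-1/2240) = -59/4589 - 219/280 = -1021511/1284920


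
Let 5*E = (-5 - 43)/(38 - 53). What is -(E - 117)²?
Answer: -8462281/625 ≈ -13540.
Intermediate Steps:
E = 16/25 (E = ((-5 - 43)/(38 - 53))/5 = (-48/(-15))/5 = (-48*(-1/15))/5 = (⅕)*(16/5) = 16/25 ≈ 0.64000)
-(E - 117)² = -(16/25 - 117)² = -(-2909/25)² = -1*8462281/625 = -8462281/625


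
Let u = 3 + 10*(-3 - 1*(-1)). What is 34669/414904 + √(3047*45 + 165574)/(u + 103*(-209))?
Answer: 34669/414904 - √302689/21544 ≈ 0.058022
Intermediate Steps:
u = -17 (u = 3 + 10*(-3 + 1) = 3 + 10*(-2) = 3 - 20 = -17)
34669/414904 + √(3047*45 + 165574)/(u + 103*(-209)) = 34669/414904 + √(3047*45 + 165574)/(-17 + 103*(-209)) = 34669*(1/414904) + √(137115 + 165574)/(-17 - 21527) = 34669/414904 + √302689/(-21544) = 34669/414904 + √302689*(-1/21544) = 34669/414904 - √302689/21544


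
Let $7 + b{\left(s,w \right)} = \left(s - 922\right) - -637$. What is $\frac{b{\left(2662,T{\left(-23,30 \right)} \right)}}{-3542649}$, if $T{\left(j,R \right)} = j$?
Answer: $- \frac{790}{1180883} \approx -0.00066899$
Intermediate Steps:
$b{\left(s,w \right)} = -292 + s$ ($b{\left(s,w \right)} = -7 + \left(\left(s - 922\right) - -637\right) = -7 + \left(\left(-922 + s\right) + 637\right) = -7 + \left(-285 + s\right) = -292 + s$)
$\frac{b{\left(2662,T{\left(-23,30 \right)} \right)}}{-3542649} = \frac{-292 + 2662}{-3542649} = 2370 \left(- \frac{1}{3542649}\right) = - \frac{790}{1180883}$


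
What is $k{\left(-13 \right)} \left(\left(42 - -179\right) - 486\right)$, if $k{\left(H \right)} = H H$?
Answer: $-44785$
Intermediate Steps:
$k{\left(H \right)} = H^{2}$
$k{\left(-13 \right)} \left(\left(42 - -179\right) - 486\right) = \left(-13\right)^{2} \left(\left(42 - -179\right) - 486\right) = 169 \left(\left(42 + 179\right) - 486\right) = 169 \left(221 - 486\right) = 169 \left(-265\right) = -44785$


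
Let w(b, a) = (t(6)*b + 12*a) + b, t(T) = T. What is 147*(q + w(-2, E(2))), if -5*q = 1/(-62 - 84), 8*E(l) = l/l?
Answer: -670614/365 ≈ -1837.3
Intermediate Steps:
E(l) = ⅛ (E(l) = (l/l)/8 = (⅛)*1 = ⅛)
w(b, a) = 7*b + 12*a (w(b, a) = (6*b + 12*a) + b = 7*b + 12*a)
q = 1/730 (q = -1/(5*(-62 - 84)) = -⅕/(-146) = -⅕*(-1/146) = 1/730 ≈ 0.0013699)
147*(q + w(-2, E(2))) = 147*(1/730 + (7*(-2) + 12*(⅛))) = 147*(1/730 + (-14 + 3/2)) = 147*(1/730 - 25/2) = 147*(-4562/365) = -670614/365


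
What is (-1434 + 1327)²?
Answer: 11449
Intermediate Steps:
(-1434 + 1327)² = (-107)² = 11449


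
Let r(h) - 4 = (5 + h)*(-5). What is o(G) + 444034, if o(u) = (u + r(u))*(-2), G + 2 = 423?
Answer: 447444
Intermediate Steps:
G = 421 (G = -2 + 423 = 421)
r(h) = -21 - 5*h (r(h) = 4 + (5 + h)*(-5) = 4 + (-25 - 5*h) = -21 - 5*h)
o(u) = 42 + 8*u (o(u) = (u + (-21 - 5*u))*(-2) = (-21 - 4*u)*(-2) = 42 + 8*u)
o(G) + 444034 = (42 + 8*421) + 444034 = (42 + 3368) + 444034 = 3410 + 444034 = 447444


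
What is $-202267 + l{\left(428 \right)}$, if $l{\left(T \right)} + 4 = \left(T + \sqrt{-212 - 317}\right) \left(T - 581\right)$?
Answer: $-267755 - 3519 i \approx -2.6776 \cdot 10^{5} - 3519.0 i$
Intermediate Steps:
$l{\left(T \right)} = -4 + \left(-581 + T\right) \left(T + 23 i\right)$ ($l{\left(T \right)} = -4 + \left(T + \sqrt{-212 - 317}\right) \left(T - 581\right) = -4 + \left(T + \sqrt{-529}\right) \left(-581 + T\right) = -4 + \left(T + 23 i\right) \left(-581 + T\right) = -4 + \left(-581 + T\right) \left(T + 23 i\right)$)
$-202267 + l{\left(428 \right)} = -202267 - \left(4 - 183184 + 428 \left(581 - 23 i\right) + 13363 i\right) = -202267 - \left(65488 + 3519 i\right) = -267755 - 3519 i$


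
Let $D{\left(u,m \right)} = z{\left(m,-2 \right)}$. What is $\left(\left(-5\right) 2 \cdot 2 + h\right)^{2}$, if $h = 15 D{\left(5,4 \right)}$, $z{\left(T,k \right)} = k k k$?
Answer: $19600$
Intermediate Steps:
$z{\left(T,k \right)} = k^{3}$ ($z{\left(T,k \right)} = k^{2} k = k^{3}$)
$D{\left(u,m \right)} = -8$ ($D{\left(u,m \right)} = \left(-2\right)^{3} = -8$)
$h = -120$ ($h = 15 \left(-8\right) = -120$)
$\left(\left(-5\right) 2 \cdot 2 + h\right)^{2} = \left(\left(-5\right) 2 \cdot 2 - 120\right)^{2} = \left(\left(-10\right) 2 - 120\right)^{2} = \left(-20 - 120\right)^{2} = \left(-140\right)^{2} = 19600$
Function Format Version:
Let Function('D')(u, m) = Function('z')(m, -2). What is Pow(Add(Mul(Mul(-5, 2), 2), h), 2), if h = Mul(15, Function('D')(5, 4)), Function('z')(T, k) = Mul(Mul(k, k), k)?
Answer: 19600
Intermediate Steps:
Function('z')(T, k) = Pow(k, 3) (Function('z')(T, k) = Mul(Pow(k, 2), k) = Pow(k, 3))
Function('D')(u, m) = -8 (Function('D')(u, m) = Pow(-2, 3) = -8)
h = -120 (h = Mul(15, -8) = -120)
Pow(Add(Mul(Mul(-5, 2), 2), h), 2) = Pow(Add(Mul(Mul(-5, 2), 2), -120), 2) = Pow(Add(Mul(-10, 2), -120), 2) = Pow(Add(-20, -120), 2) = Pow(-140, 2) = 19600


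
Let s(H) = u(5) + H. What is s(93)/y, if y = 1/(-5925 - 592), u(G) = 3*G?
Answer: -703836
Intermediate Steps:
s(H) = 15 + H (s(H) = 3*5 + H = 15 + H)
y = -1/6517 (y = 1/(-6517) = -1/6517 ≈ -0.00015344)
s(93)/y = (15 + 93)/(-1/6517) = 108*(-6517) = -703836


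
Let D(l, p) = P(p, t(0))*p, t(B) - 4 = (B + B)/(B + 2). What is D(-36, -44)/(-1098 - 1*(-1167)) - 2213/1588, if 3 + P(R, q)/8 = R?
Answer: 26119175/109572 ≈ 238.37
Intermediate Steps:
t(B) = 4 + 2*B/(2 + B) (t(B) = 4 + (B + B)/(B + 2) = 4 + (2*B)/(2 + B) = 4 + 2*B/(2 + B))
P(R, q) = -24 + 8*R
D(l, p) = p*(-24 + 8*p) (D(l, p) = (-24 + 8*p)*p = p*(-24 + 8*p))
D(-36, -44)/(-1098 - 1*(-1167)) - 2213/1588 = (8*(-44)*(-3 - 44))/(-1098 - 1*(-1167)) - 2213/1588 = (8*(-44)*(-47))/(-1098 + 1167) - 2213*1/1588 = 16544/69 - 2213/1588 = 26119175/109572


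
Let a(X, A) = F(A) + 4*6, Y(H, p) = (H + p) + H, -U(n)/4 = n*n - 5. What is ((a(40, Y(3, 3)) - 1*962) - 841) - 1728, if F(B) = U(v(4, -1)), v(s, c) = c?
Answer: -3491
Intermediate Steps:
U(n) = 20 - 4*n² (U(n) = -4*(n*n - 5) = -4*(n² - 5) = -4*(-5 + n²) = 20 - 4*n²)
F(B) = 16 (F(B) = 20 - 4*(-1)² = 20 - 4*1 = 20 - 4 = 16)
Y(H, p) = p + 2*H
a(X, A) = 40 (a(X, A) = 16 + 4*6 = 16 + 24 = 40)
((a(40, Y(3, 3)) - 1*962) - 841) - 1728 = ((40 - 1*962) - 841) - 1728 = ((40 - 962) - 841) - 1728 = (-922 - 841) - 1728 = -1763 - 1728 = -3491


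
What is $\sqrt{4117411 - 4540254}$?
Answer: $i \sqrt{422843} \approx 650.26 i$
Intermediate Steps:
$\sqrt{4117411 - 4540254} = \sqrt{-422843} = i \sqrt{422843}$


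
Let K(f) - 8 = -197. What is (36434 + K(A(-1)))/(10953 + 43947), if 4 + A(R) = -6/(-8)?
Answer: 7249/10980 ≈ 0.66020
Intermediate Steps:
A(R) = -13/4 (A(R) = -4 - 6/(-8) = -4 - 6*(-1/8) = -4 + 3/4 = -13/4)
K(f) = -189 (K(f) = 8 - 197 = -189)
(36434 + K(A(-1)))/(10953 + 43947) = (36434 - 189)/(10953 + 43947) = 36245/54900 = 36245*(1/54900) = 7249/10980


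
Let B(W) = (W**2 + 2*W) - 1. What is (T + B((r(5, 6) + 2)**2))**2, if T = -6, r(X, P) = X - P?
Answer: 16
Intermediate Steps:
B(W) = -1 + W**2 + 2*W
(T + B((r(5, 6) + 2)**2))**2 = (-6 + (-1 + (((5 - 1*6) + 2)**2)**2 + 2*((5 - 1*6) + 2)**2))**2 = (-6 + (-1 + (((5 - 6) + 2)**2)**2 + 2*((5 - 6) + 2)**2))**2 = (-6 + (-1 + ((-1 + 2)**2)**2 + 2*(-1 + 2)**2))**2 = (-6 + (-1 + (1**2)**2 + 2*1**2))**2 = (-6 + (-1 + 1**2 + 2*1))**2 = (-6 + (-1 + 1 + 2))**2 = (-6 + 2)**2 = (-4)**2 = 16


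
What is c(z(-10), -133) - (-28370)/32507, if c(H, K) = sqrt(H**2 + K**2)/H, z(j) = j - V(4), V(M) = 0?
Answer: 28370/32507 - sqrt(17789)/10 ≈ -12.465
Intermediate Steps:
z(j) = j (z(j) = j - 1*0 = j + 0 = j)
c(H, K) = sqrt(H**2 + K**2)/H
c(z(-10), -133) - (-28370)/32507 = sqrt((-10)**2 + (-133)**2)/(-10) - (-28370)/32507 = -sqrt(100 + 17689)/10 - (-28370)/32507 = -sqrt(17789)/10 - 1*(-28370/32507) = -sqrt(17789)/10 + 28370/32507 = 28370/32507 - sqrt(17789)/10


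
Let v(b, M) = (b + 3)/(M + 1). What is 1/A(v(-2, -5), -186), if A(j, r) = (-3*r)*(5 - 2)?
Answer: 1/1674 ≈ 0.00059737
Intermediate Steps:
v(b, M) = (3 + b)/(1 + M)
A(j, r) = -9*r (A(j, r) = -3*r*3 = -9*r)
1/A(v(-2, -5), -186) = 1/(-9*(-186)) = 1/1674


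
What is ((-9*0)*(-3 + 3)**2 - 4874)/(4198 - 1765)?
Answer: -4874/2433 ≈ -2.0033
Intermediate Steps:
((-9*0)*(-3 + 3)**2 - 4874)/(4198 - 1765) = (0*0**2 - 4874)/2433 = (0*0 - 4874)*(1/2433) = (0 - 4874)*(1/2433) = -4874*1/2433 = -4874/2433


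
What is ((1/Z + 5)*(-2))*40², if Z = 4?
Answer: -16800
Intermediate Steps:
((1/Z + 5)*(-2))*40² = ((1/4 + 5)*(-2))*40² = ((1*(¼) + 5)*(-2))*1600 = ((¼ + 5)*(-2))*1600 = ((21/4)*(-2))*1600 = -21/2*1600 = -16800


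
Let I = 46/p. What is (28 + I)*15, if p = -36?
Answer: 2405/6 ≈ 400.83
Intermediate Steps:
I = -23/18 (I = 46/(-36) = 46*(-1/36) = -23/18 ≈ -1.2778)
(28 + I)*15 = (28 - 23/18)*15 = (481/18)*15 = 2405/6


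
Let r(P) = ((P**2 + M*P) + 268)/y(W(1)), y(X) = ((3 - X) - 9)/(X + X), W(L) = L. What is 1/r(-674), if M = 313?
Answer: -7/487164 ≈ -1.4369e-5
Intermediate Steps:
y(X) = (-6 - X)/(2*X) (y(X) = (-6 - X)/((2*X)) = (-6 - X)*(1/(2*X)) = (-6 - X)/(2*X))
r(P) = -536/7 - 626*P/7 - 2*P**2/7 (r(P) = ((P**2 + 313*P) + 268)/(((1/2)*(-6 - 1*1)/1)) = (268 + P**2 + 313*P)/(((1/2)*1*(-6 - 1))) = (268 + P**2 + 313*P)/(((1/2)*1*(-7))) = (268 + P**2 + 313*P)/(-7/2) = (268 + P**2 + 313*P)*(-2/7) = -536/7 - 626*P/7 - 2*P**2/7)
1/r(-674) = 1/(-536/7 - 626/7*(-674) - 2/7*(-674)**2) = 1/(-536/7 + 421924/7 - 2/7*454276) = 1/(-536/7 + 421924/7 - 908552/7) = 1/(-487164/7) = -7/487164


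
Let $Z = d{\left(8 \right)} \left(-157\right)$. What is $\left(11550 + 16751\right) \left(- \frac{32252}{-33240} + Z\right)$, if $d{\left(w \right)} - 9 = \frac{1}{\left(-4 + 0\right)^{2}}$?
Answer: $- \frac{2675125733371}{66480} \approx -4.024 \cdot 10^{7}$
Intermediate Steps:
$d{\left(w \right)} = \frac{145}{16}$ ($d{\left(w \right)} = 9 + \frac{1}{\left(-4 + 0\right)^{2}} = 9 + \frac{1}{\left(-4\right)^{2}} = 9 + \frac{1}{16} = \frac{145}{16}$)
$Z = - \frac{22765}{16}$ ($Z = \frac{145}{16} \left(-157\right) = - \frac{22765}{16} \approx -1422.8$)
$\left(11550 + 16751\right) \left(- \frac{32252}{-33240} + Z\right) = \left(11550 + 16751\right) \left(- \frac{32252}{-33240} - \frac{22765}{16}\right) = 28301 \left(\left(-32252\right) \left(- \frac{1}{33240}\right) - \frac{22765}{16}\right) = 28301 \left(\frac{8063}{8310} - \frac{22765}{16}\right) = 28301 \left(- \frac{94524071}{66480}\right) = - \frac{2675125733371}{66480}$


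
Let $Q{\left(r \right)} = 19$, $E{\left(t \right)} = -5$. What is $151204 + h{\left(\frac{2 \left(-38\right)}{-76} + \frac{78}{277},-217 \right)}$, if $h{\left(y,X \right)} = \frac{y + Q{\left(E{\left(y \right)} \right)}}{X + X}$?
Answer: $\frac{9088718427}{60109} \approx 1.512 \cdot 10^{5}$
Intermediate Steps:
$h{\left(y,X \right)} = \frac{19 + y}{2 X}$ ($h{\left(y,X \right)} = \frac{y + 19}{X + X} = \frac{19 + y}{2 X}$)
$151204 + h{\left(\frac{2 \left(-38\right)}{-76} + \frac{78}{277},-217 \right)} = 151204 + \frac{19 + \left(\frac{2 \left(-38\right)}{-76} + \frac{78}{277}\right)}{2 \left(-217\right)} = 151204 + \frac{1}{2} \left(- \frac{1}{217}\right) \left(19 + \left(\left(-76\right) \left(- \frac{1}{76}\right) + 78 \cdot \frac{1}{277}\right)\right) = 151204 + \frac{1}{2} \left(- \frac{1}{217}\right) \left(19 + \left(1 + \frac{78}{277}\right)\right) = 151204 + \frac{1}{2} \left(- \frac{1}{217}\right) \left(19 + \frac{355}{277}\right) = 151204 + \frac{1}{2} \left(- \frac{1}{217}\right) \frac{5618}{277} = 151204 - \frac{2809}{60109} = \frac{9088718427}{60109}$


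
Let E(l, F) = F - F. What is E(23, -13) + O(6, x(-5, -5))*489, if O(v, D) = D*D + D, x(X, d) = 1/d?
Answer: -1956/25 ≈ -78.240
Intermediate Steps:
O(v, D) = D + D**2 (O(v, D) = D**2 + D = D + D**2)
E(l, F) = 0
E(23, -13) + O(6, x(-5, -5))*489 = 0 + ((1 + 1/(-5))/(-5))*489 = 0 - (1 - 1/5)/5*489 = 0 - 1/5*4/5*489 = 0 - 4/25*489 = 0 - 1956/25 = -1956/25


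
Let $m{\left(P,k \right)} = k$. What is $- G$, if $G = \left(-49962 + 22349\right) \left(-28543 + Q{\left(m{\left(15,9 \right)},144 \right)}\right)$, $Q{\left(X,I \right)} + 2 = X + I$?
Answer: $-783988296$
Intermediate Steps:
$Q{\left(X,I \right)} = -2 + I + X$ ($Q{\left(X,I \right)} = -2 + \left(X + I\right) = -2 + \left(I + X\right) = -2 + I + X$)
$G = 783988296$ ($G = \left(-49962 + 22349\right) \left(-28543 + \left(-2 + 144 + 9\right)\right) = - 27613 \left(-28543 + 151\right) = \left(-27613\right) \left(-28392\right) = 783988296$)
$- G = \left(-1\right) 783988296 = -783988296$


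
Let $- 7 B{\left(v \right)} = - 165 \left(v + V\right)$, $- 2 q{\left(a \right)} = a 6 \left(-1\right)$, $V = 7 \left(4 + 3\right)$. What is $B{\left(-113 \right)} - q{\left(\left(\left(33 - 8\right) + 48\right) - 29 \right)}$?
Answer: $- \frac{11484}{7} \approx -1640.6$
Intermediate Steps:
$V = 49$ ($V = 7 \cdot 7 = 49$)
$q{\left(a \right)} = 3 a$ ($q{\left(a \right)} = - \frac{a 6 \left(-1\right)}{2} = - \frac{6 a \left(-1\right)}{2} = - \frac{\left(-6\right) a}{2} = 3 a$)
$B{\left(v \right)} = 1155 + \frac{165 v}{7}$ ($B{\left(v \right)} = - \frac{\left(-165\right) \left(v + 49\right)}{7} = - \frac{\left(-165\right) \left(49 + v\right)}{7} = - \frac{-8085 - 165 v}{7} = 1155 + \frac{165 v}{7}$)
$B{\left(-113 \right)} - q{\left(\left(\left(33 - 8\right) + 48\right) - 29 \right)} = \left(1155 + \frac{165}{7} \left(-113\right)\right) - 3 \left(\left(\left(33 - 8\right) + 48\right) - 29\right) = \left(1155 - \frac{18645}{7}\right) - 3 \left(\left(\left(33 - 8\right) + 48\right) - 29\right) = - \frac{10560}{7} - 3 \left(\left(25 + 48\right) - 29\right) = - \frac{10560}{7} - 3 \left(73 - 29\right) = - \frac{10560}{7} - 3 \cdot 44 = - \frac{10560}{7} - 132 = - \frac{11484}{7}$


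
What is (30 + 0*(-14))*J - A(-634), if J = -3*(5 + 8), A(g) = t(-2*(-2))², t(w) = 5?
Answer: -1195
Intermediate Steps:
A(g) = 25 (A(g) = 5² = 25)
J = -39 (J = -3*13 = -39)
(30 + 0*(-14))*J - A(-634) = (30 + 0*(-14))*(-39) - 1*25 = (30 + 0)*(-39) - 25 = 30*(-39) - 25 = -1170 - 25 = -1195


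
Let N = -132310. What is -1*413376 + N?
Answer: -545686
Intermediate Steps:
-1*413376 + N = -1*413376 - 132310 = -413376 - 132310 = -545686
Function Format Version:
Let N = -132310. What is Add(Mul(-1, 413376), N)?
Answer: -545686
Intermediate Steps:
Add(Mul(-1, 413376), N) = Add(Mul(-1, 413376), -132310) = Add(-413376, -132310) = -545686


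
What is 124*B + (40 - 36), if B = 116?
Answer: 14388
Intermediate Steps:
124*B + (40 - 36) = 124*116 + (40 - 36) = 14384 + 4 = 14388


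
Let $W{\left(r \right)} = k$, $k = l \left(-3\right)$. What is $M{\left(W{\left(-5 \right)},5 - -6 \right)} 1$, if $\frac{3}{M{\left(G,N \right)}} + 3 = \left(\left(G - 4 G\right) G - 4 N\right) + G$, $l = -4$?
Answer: $- \frac{3}{467} \approx -0.006424$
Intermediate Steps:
$k = 12$ ($k = \left(-4\right) \left(-3\right) = 12$)
$W{\left(r \right)} = 12$
$M{\left(G,N \right)} = \frac{3}{-3 + G - 4 N - 3 G^{2}}$ ($M{\left(G,N \right)} = \frac{3}{-3 + \left(\left(\left(G - 4 G\right) G - 4 N\right) + G\right)} = \frac{3}{-3 + \left(\left(- 3 G G - 4 N\right) + G\right)} = \frac{3}{-3 - \left(- G + 3 G^{2} + 4 N\right)} = \frac{3}{-3 + G - 4 N - 3 G^{2}}$)
$M{\left(W{\left(-5 \right)},5 - -6 \right)} 1 = - \frac{3}{3 - 12 + 3 \cdot 12^{2} + 4 \left(5 - -6\right)} 1 = - \frac{3}{3 - 12 + 3 \cdot 144 + 4 \left(5 + 6\right)} 1 = - \frac{3}{3 - 12 + 432 + 4 \cdot 11} \cdot 1 = - \frac{3}{3 - 12 + 432 + 44} \cdot 1 = - \frac{3}{467} \cdot 1 = \left(-3\right) \frac{1}{467} \cdot 1 = \left(- \frac{3}{467}\right) 1 = - \frac{3}{467}$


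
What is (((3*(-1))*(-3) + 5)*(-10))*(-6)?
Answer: 840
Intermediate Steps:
(((3*(-1))*(-3) + 5)*(-10))*(-6) = ((-3*(-3) + 5)*(-10))*(-6) = ((9 + 5)*(-10))*(-6) = (14*(-10))*(-6) = -140*(-6) = 840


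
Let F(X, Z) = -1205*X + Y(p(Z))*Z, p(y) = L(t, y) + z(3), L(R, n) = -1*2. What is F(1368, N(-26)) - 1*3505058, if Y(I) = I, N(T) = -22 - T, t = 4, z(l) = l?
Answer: -5153494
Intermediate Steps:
L(R, n) = -2
p(y) = 1 (p(y) = -2 + 3 = 1)
F(X, Z) = Z - 1205*X (F(X, Z) = -1205*X + 1*Z = -1205*X + Z = Z - 1205*X)
F(1368, N(-26)) - 1*3505058 = ((-22 - 1*(-26)) - 1205*1368) - 1*3505058 = ((-22 + 26) - 1648440) - 3505058 = (4 - 1648440) - 3505058 = -1648436 - 3505058 = -5153494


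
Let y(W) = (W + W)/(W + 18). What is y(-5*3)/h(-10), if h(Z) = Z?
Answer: 1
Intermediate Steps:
y(W) = 2*W/(18 + W) (y(W) = (2*W)/(18 + W) = 2*W/(18 + W))
y(-5*3)/h(-10) = (2*(-5*3)/(18 - 5*3))/(-10) = (2*(-15)/(18 - 15))*(-⅒) = (2*(-15)/3)*(-⅒) = (2*(-15)*(⅓))*(-⅒) = -10*(-⅒) = 1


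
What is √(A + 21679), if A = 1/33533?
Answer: 2*√6094303415241/33533 ≈ 147.24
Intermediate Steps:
A = 1/33533 ≈ 2.9821e-5
√(A + 21679) = √(1/33533 + 21679) = √(726961908/33533) = 2*√6094303415241/33533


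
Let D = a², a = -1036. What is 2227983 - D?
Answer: 1154687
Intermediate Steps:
D = 1073296 (D = (-1036)² = 1073296)
2227983 - D = 2227983 - 1*1073296 = 2227983 - 1073296 = 1154687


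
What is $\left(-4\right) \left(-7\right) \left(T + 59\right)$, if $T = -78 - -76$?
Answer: $1596$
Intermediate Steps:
$T = -2$ ($T = -78 + 76 = -2$)
$\left(-4\right) \left(-7\right) \left(T + 59\right) = \left(-4\right) \left(-7\right) \left(-2 + 59\right) = 28 \cdot 57 = 1596$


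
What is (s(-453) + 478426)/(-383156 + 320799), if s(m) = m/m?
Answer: -478427/62357 ≈ -7.6724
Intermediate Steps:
s(m) = 1
(s(-453) + 478426)/(-383156 + 320799) = (1 + 478426)/(-383156 + 320799) = 478427/(-62357) = 478427*(-1/62357) = -478427/62357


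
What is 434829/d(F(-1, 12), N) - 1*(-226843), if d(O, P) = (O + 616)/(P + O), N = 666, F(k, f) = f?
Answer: 218635733/314 ≈ 6.9629e+5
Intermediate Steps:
d(O, P) = (616 + O)/(O + P)
434829/d(F(-1, 12), N) - 1*(-226843) = 434829/(((616 + 12)/(12 + 666))) - 1*(-226843) = 434829/((628/678)) + 226843 = 434829/(((1/678)*628)) + 226843 = 434829/(314/339) + 226843 = 434829*(339/314) + 226843 = 147407031/314 + 226843 = 218635733/314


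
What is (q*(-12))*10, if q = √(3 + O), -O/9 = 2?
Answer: -120*I*√15 ≈ -464.76*I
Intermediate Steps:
O = -18 (O = -9*2 = -18)
q = I*√15 (q = √(3 - 18) = √(-15) = I*√15 ≈ 3.873*I)
(q*(-12))*10 = ((I*√15)*(-12))*10 = -12*I*√15*10 = -120*I*√15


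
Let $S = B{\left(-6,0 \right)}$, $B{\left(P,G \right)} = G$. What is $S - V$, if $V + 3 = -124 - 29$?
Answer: $156$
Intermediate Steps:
$S = 0$
$V = -156$ ($V = -3 - 153 = -156$)
$S - V = 0 - -156 = 0 + 156 = 156$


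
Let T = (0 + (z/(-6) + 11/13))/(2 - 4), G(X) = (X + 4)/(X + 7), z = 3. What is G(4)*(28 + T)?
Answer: 2894/143 ≈ 20.238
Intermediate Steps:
G(X) = (4 + X)/(7 + X)
T = -9/52 (T = (0 + (3/(-6) + 11/13))/(2 - 4) = (0 + (3*(-⅙) + 11*(1/13)))/(-2) = (0 + (-½ + 11/13))*(-½) = (0 + 9/26)*(-½) = (9/26)*(-½) = -9/52 ≈ -0.17308)
G(4)*(28 + T) = ((4 + 4)/(7 + 4))*(28 - 9/52) = (8/11)*(1447/52) = 2894/143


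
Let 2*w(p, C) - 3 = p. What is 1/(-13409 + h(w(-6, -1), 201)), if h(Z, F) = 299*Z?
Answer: -2/27715 ≈ -7.2163e-5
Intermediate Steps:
w(p, C) = 3/2 + p/2
1/(-13409 + h(w(-6, -1), 201)) = 1/(-13409 + 299*(3/2 + (½)*(-6))) = 1/(-13409 + 299*(3/2 - 3)) = 1/(-13409 + 299*(-3/2)) = 1/(-13409 - 897/2) = 1/(-27715/2) = -2/27715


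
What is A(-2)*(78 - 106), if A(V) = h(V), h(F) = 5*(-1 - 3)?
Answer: 560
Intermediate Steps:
h(F) = -20 (h(F) = 5*(-4) = -20)
A(V) = -20
A(-2)*(78 - 106) = -20*(78 - 106) = -20*(-28) = 560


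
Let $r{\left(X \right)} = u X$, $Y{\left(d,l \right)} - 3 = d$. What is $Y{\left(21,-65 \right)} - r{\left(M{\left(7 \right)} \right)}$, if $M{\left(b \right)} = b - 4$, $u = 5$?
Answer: $9$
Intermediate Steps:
$Y{\left(d,l \right)} = 3 + d$
$M{\left(b \right)} = -4 + b$ ($M{\left(b \right)} = b - 4 = -4 + b$)
$r{\left(X \right)} = 5 X$
$Y{\left(21,-65 \right)} - r{\left(M{\left(7 \right)} \right)} = \left(3 + 21\right) - 5 \left(-4 + 7\right) = 24 - 5 \cdot 3 = 24 - 15 = 9$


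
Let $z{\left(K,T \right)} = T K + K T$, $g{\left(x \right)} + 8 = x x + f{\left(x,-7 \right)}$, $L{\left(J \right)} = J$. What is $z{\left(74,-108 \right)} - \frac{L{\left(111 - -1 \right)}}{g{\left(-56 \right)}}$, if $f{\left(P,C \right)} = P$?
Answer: $- \frac{3068935}{192} \approx -15984.0$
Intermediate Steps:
$g{\left(x \right)} = -8 + x + x^{2}$ ($g{\left(x \right)} = -8 + \left(x x + x\right) = -8 + \left(x^{2} + x\right) = -8 + \left(x + x^{2}\right) = -8 + x + x^{2}$)
$z{\left(K,T \right)} = 2 K T$ ($z{\left(K,T \right)} = K T + K T = 2 K T$)
$z{\left(74,-108 \right)} - \frac{L{\left(111 - -1 \right)}}{g{\left(-56 \right)}} = 2 \cdot 74 \left(-108\right) - \frac{111 - -1}{-8 - 56 + \left(-56\right)^{2}} = -15984 - \frac{111 + 1}{-8 - 56 + 3136} = -15984 - \frac{112}{3072} = -15984 - 112 \cdot \frac{1}{3072} = -15984 - \frac{7}{192} = - \frac{3068935}{192}$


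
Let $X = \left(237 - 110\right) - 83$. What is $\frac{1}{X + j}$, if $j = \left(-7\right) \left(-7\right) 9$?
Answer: $\frac{1}{485} \approx 0.0020619$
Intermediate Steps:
$X = 44$ ($X = 127 - 83 = 44$)
$j = 441$ ($j = 49 \cdot 9 = 441$)
$\frac{1}{X + j} = \frac{1}{44 + 441} = \frac{1}{485}$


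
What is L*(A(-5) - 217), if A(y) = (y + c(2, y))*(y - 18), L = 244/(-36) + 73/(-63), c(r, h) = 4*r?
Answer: 143000/63 ≈ 2269.8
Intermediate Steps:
L = -500/63 (L = 244*(-1/36) + 73*(-1/63) = -61/9 - 73/63 = -500/63 ≈ -7.9365)
A(y) = (-18 + y)*(8 + y) (A(y) = (y + 4*2)*(y - 18) = (y + 8)*(-18 + y) = (8 + y)*(-18 + y) = (-18 + y)*(8 + y))
L*(A(-5) - 217) = -500*((-144 + (-5)² - 10*(-5)) - 217)/63 = -500*((-144 + 25 + 50) - 217)/63 = -500*(-69 - 217)/63 = -500/63*(-286) = 143000/63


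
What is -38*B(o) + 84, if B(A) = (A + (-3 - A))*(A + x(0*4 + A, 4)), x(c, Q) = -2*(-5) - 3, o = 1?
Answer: 996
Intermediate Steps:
x(c, Q) = 7 (x(c, Q) = 10 - 3 = 7)
B(A) = -21 - 3*A (B(A) = (A + (-3 - A))*(A + 7) = -3*(7 + A) = -21 - 3*A)
-38*B(o) + 84 = -38*(-21 - 3*1) + 84 = -38*(-21 - 3) + 84 = -38*(-24) + 84 = 912 + 84 = 996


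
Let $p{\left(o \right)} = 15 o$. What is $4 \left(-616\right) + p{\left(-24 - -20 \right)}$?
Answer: $-2524$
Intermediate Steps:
$4 \left(-616\right) + p{\left(-24 - -20 \right)} = 4 \left(-616\right) + 15 \left(-24 - -20\right) = -2464 + 15 \left(-24 + 20\right) = -2464 + 15 \left(-4\right) = -2464 - 60 = -2524$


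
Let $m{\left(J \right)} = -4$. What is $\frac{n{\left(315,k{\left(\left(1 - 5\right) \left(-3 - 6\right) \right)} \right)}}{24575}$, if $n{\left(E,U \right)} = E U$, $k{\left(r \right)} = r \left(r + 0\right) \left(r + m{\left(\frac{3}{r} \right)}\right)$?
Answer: $\frac{2612736}{4915} \approx 531.58$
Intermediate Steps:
$k{\left(r \right)} = r^{2} \left(-4 + r\right)$ ($k{\left(r \right)} = r \left(r + 0\right) \left(r - 4\right) = r r \left(-4 + r\right) = r^{2} \left(-4 + r\right)$)
$\frac{n{\left(315,k{\left(\left(1 - 5\right) \left(-3 - 6\right) \right)} \right)}}{24575} = \frac{315 \left(\left(1 - 5\right) \left(-3 - 6\right)\right)^{2} \left(-4 + \left(1 - 5\right) \left(-3 - 6\right)\right)}{24575} = 315 \left(\left(-4\right) \left(-9\right)\right)^{2} \left(-4 - -36\right) \frac{1}{24575} = 315 \cdot 36^{2} \left(-4 + 36\right) \frac{1}{24575} = 315 \cdot 1296 \cdot 32 \cdot \frac{1}{24575} = 315 \cdot 41472 \cdot \frac{1}{24575} = 13063680 \cdot \frac{1}{24575} = \frac{2612736}{4915}$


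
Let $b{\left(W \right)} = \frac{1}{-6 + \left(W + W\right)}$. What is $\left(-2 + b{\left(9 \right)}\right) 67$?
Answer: $- \frac{1541}{12} \approx -128.42$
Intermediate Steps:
$b{\left(W \right)} = \frac{1}{-6 + 2 W}$
$\left(-2 + b{\left(9 \right)}\right) 67 = \left(-2 + \frac{1}{2 \left(-3 + 9\right)}\right) 67 = \left(-2 + \frac{1}{2 \cdot 6}\right) 67 = \left(-2 + \frac{1}{2} \cdot \frac{1}{6}\right) 67 = \left(-2 + \frac{1}{12}\right) 67 = \left(- \frac{23}{12}\right) 67 = - \frac{1541}{12}$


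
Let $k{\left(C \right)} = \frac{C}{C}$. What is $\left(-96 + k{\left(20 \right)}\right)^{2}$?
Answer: $9025$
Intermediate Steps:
$k{\left(C \right)} = 1$
$\left(-96 + k{\left(20 \right)}\right)^{2} = \left(-96 + 1\right)^{2} = \left(-95\right)^{2} = 9025$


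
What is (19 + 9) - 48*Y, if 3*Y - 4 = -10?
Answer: 124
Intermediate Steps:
Y = -2 (Y = 4/3 + (⅓)*(-10) = 4/3 - 10/3 = -2)
(19 + 9) - 48*Y = (19 + 9) - 48*(-2) = 28 + 96 = 124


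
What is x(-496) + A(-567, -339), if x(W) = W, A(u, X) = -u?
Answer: 71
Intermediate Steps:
x(-496) + A(-567, -339) = -496 - 1*(-567) = -496 + 567 = 71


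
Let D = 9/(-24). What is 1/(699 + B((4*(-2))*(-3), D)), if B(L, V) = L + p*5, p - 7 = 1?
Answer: 1/763 ≈ 0.0013106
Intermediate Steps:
p = 8 (p = 7 + 1 = 8)
D = -3/8 (D = 9*(-1/24) = -3/8 ≈ -0.37500)
B(L, V) = 40 + L (B(L, V) = L + 8*5 = L + 40 = 40 + L)
1/(699 + B((4*(-2))*(-3), D)) = 1/(699 + (40 + (4*(-2))*(-3))) = 1/(699 + (40 - 8*(-3))) = 1/(699 + (40 + 24)) = 1/(699 + 64) = 1/763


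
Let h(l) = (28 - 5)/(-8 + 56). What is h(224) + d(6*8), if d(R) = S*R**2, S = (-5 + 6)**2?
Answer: 110615/48 ≈ 2304.5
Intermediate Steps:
S = 1 (S = 1**2 = 1)
h(l) = 23/48
d(R) = R**2 (d(R) = 1*R**2 = R**2)
h(224) + d(6*8) = 23/48 + (6*8)**2 = 23/48 + 48**2 = 23/48 + 2304 = 110615/48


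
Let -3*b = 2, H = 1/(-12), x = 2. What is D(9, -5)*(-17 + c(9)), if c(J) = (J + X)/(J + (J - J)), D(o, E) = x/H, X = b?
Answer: 3472/9 ≈ 385.78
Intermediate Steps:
H = -1/12 ≈ -0.083333
b = -⅔ (b = -⅓*2 = -⅔ ≈ -0.66667)
X = -⅔ ≈ -0.66667
D(o, E) = -24 (D(o, E) = 2/(-1/12) = 2*(-12) = -24)
c(J) = (-⅔ + J)/J (c(J) = (J - ⅔)/(J + (J - J)) = (-⅔ + J)/(J + 0) = (-⅔ + J)/J)
D(9, -5)*(-17 + c(9)) = -24*(-17 + (-⅔ + 9)/9) = -24*(-17 + (⅑)*(25/3)) = -24*(-17 + 25/27) = -24*(-434/27) = 3472/9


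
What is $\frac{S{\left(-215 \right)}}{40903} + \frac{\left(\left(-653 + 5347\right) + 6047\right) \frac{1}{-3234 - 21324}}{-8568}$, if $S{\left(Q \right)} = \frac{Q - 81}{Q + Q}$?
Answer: $\frac{125599027157}{1850401939412880} \approx 6.7877 \cdot 10^{-5}$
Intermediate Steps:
$S{\left(Q \right)} = \frac{-81 + Q}{2 Q}$
$\frac{S{\left(-215 \right)}}{40903} + \frac{\left(\left(-653 + 5347\right) + 6047\right) \frac{1}{-3234 - 21324}}{-8568} = \frac{\frac{1}{2} \frac{1}{-215} \left(-81 - 215\right)}{40903} + \frac{\left(\left(-653 + 5347\right) + 6047\right) \frac{1}{-3234 - 21324}}{-8568} = \frac{1}{2} \left(- \frac{1}{215}\right) \left(-296\right) \frac{1}{40903} + \frac{4694 + 6047}{-24558} \left(- \frac{1}{8568}\right) = \frac{148}{215} \cdot \frac{1}{40903} + 10741 \left(- \frac{1}{24558}\right) \left(- \frac{1}{8568}\right) = \frac{148}{8794145} - - \frac{10741}{210412944} = \frac{148}{8794145} + \frac{10741}{210412944} = \frac{125599027157}{1850401939412880}$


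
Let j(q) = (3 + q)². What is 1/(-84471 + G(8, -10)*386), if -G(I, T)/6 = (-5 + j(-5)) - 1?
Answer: -1/79839 ≈ -1.2525e-5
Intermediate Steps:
G(I, T) = 12 (G(I, T) = -6*((-5 + (3 - 5)²) - 1) = -6*((-5 + (-2)²) - 1) = -6*((-5 + 4) - 1) = -6*(-1 - 1) = -6*(-2) = 12)
1/(-84471 + G(8, -10)*386) = 1/(-84471 + 12*386) = 1/(-84471 + 4632) = 1/(-79839) = -1/79839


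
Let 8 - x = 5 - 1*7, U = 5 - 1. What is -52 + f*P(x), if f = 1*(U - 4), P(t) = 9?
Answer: -52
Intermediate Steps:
U = 4
x = 10 (x = 8 - (5 - 1*7) = 8 - (5 - 7) = 8 - 1*(-2) = 8 + 2 = 10)
f = 0 (f = 1*(4 - 4) = 1*0 = 0)
-52 + f*P(x) = -52 + 0*9 = -52 + 0 = -52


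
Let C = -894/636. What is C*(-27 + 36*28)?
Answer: -146169/106 ≈ -1379.0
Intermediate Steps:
C = -149/106 (C = -894*1/636 = -149/106 ≈ -1.4057)
C*(-27 + 36*28) = -149*(-27 + 36*28)/106 = -149*(-27 + 1008)/106 = -149/106*981 = -146169/106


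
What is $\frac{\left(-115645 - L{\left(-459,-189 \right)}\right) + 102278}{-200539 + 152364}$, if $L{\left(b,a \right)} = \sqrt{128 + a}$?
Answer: $\frac{13367}{48175} + \frac{i \sqrt{61}}{48175} \approx 0.27747 + 0.00016212 i$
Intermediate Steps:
$\frac{\left(-115645 - L{\left(-459,-189 \right)}\right) + 102278}{-200539 + 152364} = \frac{\left(-115645 - \sqrt{128 - 189}\right) + 102278}{-200539 + 152364} = \frac{\left(-115645 - \sqrt{-61}\right) + 102278}{-48175} = \left(\left(-115645 - i \sqrt{61}\right) + 102278\right) \left(- \frac{1}{48175}\right) = \left(-13367 - i \sqrt{61}\right) \left(- \frac{1}{48175}\right) = \frac{13367}{48175} + \frac{i \sqrt{61}}{48175}$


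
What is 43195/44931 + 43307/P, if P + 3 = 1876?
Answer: 2026731052/84155763 ≈ 24.083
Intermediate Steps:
P = 1873 (P = -3 + 1876 = 1873)
43195/44931 + 43307/P = 43195/44931 + 43307/1873 = 2026731052/84155763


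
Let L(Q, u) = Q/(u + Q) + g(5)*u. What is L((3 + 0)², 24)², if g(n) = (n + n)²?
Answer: 697118409/121 ≈ 5.7613e+6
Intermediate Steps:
g(n) = 4*n² (g(n) = (2*n)² = 4*n²)
L(Q, u) = 100*u + Q/(Q + u) (L(Q, u) = Q/(u + Q) + (4*5²)*u = Q/(Q + u) + (4*25)*u = Q/(Q + u) + 100*u = 100*u + Q/(Q + u))
L((3 + 0)², 24)² = (((3 + 0)² + 100*24² + 100*(3 + 0)²*24)/((3 + 0)² + 24))² = ((3² + 100*576 + 100*3²*24)/(3² + 24))² = ((9 + 57600 + 100*9*24)/(9 + 24))² = ((9 + 57600 + 21600)/33)² = ((1/33)*79209)² = (26403/11)² = 697118409/121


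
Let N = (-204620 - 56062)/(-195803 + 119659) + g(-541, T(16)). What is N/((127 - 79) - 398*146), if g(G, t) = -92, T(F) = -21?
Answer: 3372283/2210460320 ≈ 0.0015256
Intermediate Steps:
N = -3372283/38072 (N = (-204620 - 56062)/(-195803 + 119659) - 92 = -260682/(-76144) - 92 = -260682*(-1/76144) - 92 = 130341/38072 - 92 = -3372283/38072 ≈ -88.576)
N/((127 - 79) - 398*146) = -3372283/(38072*((127 - 79) - 398*146)) = -3372283/(38072*(48 - 58108)) = -3372283/38072/(-58060) = -3372283/38072*(-1/58060) = 3372283/2210460320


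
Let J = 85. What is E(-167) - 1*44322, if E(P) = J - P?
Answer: -44070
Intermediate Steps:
E(P) = 85 - P
E(-167) - 1*44322 = (85 - 1*(-167)) - 1*44322 = (85 + 167) - 44322 = 252 - 44322 = -44070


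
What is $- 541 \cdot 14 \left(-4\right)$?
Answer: $30296$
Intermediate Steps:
$- 541 \cdot 14 \left(-4\right) = \left(-541\right) \left(-56\right) = 30296$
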